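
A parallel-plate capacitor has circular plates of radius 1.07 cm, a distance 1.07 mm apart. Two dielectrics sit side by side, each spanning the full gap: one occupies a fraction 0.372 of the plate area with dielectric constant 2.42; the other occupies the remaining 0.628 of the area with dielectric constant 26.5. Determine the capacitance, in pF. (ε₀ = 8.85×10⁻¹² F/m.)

C ≈ 52.2 pF

A = π(1.07 cm)² = 3.60×10⁻⁴ m².
Side-by-side slabs ⇒ two capacitors in parallel, each spanning the full gap.
C₁ = κ₁ε₀A₁/d = 2.42 × 8.85×10⁻¹² × 1.34×10⁻⁴ / 1.07×10⁻³ = 2.68×10⁻¹² F.
C₂ = κ₂ε₀A₂/d = 26.5 × 8.85×10⁻¹² × 2.26×10⁻⁴ / 1.07×10⁻³ = 4.95×10⁻¹¹ F.
C = C₁ + C₂ = 5.22×10⁻¹¹ F.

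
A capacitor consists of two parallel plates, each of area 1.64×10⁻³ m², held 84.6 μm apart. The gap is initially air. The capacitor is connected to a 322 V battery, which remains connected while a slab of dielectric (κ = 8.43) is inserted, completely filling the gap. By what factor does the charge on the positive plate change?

8.43

Battery connected ⇒ V is held fixed.
C₂ = 8.43 C₁ and Q = CV, so Q₂/Q₁ = C₂/C₁ = 8.43.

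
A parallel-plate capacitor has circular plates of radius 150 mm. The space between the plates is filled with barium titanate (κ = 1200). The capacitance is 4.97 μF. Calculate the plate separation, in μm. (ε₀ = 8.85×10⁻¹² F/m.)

A = π(150 mm)² = 7.07×10⁻² m².
d = κε₀A/C = 1200 × 8.85×10⁻¹² × 7.07×10⁻² / 4.97×10⁻⁶ = 1.51×10⁻⁴ m.

d ≈ 151 μm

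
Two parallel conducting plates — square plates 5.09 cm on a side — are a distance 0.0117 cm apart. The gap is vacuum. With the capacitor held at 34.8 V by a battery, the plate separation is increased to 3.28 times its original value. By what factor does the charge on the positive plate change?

Q₂/Q₁ ≈ 0.305

Battery connected ⇒ V is held fixed.
C₂ = 0.305 C₁ and Q = CV, so Q₂/Q₁ = C₂/C₁ = 0.305.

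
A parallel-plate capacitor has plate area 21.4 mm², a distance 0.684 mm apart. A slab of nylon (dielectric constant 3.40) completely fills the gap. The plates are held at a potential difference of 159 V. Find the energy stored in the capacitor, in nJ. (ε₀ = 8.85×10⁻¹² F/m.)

A = 21.4 mm² = 2.14×10⁻⁵ m².
C = κε₀A/d = 3.40 × 8.85×10⁻¹² × 2.14×10⁻⁵ / 6.84×10⁻⁴ = 9.41×10⁻¹³ F.
U = ½CV² = ½ × 9.41×10⁻¹³ × (159)² = 1.19×10⁻⁸ J.

U ≈ 11.9 nJ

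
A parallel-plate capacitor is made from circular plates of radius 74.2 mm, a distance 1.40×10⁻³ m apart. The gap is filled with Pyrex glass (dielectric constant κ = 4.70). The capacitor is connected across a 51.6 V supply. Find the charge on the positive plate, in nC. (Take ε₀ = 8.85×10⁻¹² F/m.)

Q ≈ 26.5 nC

A = π(74.2 mm)² = 1.73×10⁻² m².
C = κε₀A/d = 4.70 × 8.85×10⁻¹² × 1.73×10⁻² / 1.40×10⁻³ = 5.14×10⁻¹⁰ F.
Q = CV = 5.14×10⁻¹⁰ × 51.6 = 2.65×10⁻⁸ C.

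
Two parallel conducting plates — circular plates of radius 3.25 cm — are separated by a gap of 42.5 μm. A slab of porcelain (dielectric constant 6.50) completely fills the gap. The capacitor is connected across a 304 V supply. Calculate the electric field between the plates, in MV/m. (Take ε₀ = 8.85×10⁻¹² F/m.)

E ≈ 7.15 MV/m

E = V/d = 304 / 4.25×10⁻⁵ = 7.15×10⁶ V/m.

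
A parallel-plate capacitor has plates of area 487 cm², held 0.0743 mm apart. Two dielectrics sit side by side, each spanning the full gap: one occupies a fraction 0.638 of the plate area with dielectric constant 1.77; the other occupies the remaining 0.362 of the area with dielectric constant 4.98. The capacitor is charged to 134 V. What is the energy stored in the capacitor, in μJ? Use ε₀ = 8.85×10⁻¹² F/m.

A = 487 cm² = 4.87×10⁻² m².
Side-by-side slabs ⇒ two capacitors in parallel, each spanning the full gap.
C₁ = κ₁ε₀A₁/d = 1.77 × 8.85×10⁻¹² × 3.11×10⁻² / 7.43×10⁻⁵ = 6.55×10⁻⁹ F.
C₂ = κ₂ε₀A₂/d = 4.98 × 8.85×10⁻¹² × 1.76×10⁻² / 7.43×10⁻⁵ = 1.05×10⁻⁸ F.
C = C₁ + C₂ = 1.70×10⁻⁸ F.
U = ½CV² = ½ × 1.70×10⁻⁸ × (134)² = 1.53×10⁻⁴ J.

U ≈ 153 μJ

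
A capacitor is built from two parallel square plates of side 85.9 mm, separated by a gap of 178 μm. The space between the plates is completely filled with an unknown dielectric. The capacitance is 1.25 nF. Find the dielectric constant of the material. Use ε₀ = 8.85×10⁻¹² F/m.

3.41

A = (85.9 mm)² = 7.38×10⁻³ m².
κ = Cd/(ε₀A) = 1.25×10⁻⁹ × 1.78×10⁻⁴ / (8.85×10⁻¹² × 7.38×10⁻³) = 3.41.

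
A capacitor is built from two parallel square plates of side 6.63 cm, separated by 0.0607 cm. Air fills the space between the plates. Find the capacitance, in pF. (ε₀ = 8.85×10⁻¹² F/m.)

A = (6.63 cm)² = 4.40×10⁻³ m².
C = ε₀A/d = 8.85×10⁻¹² × 4.40×10⁻³ / 6.07×10⁻⁴ = 6.41×10⁻¹¹ F.

C ≈ 64.1 pF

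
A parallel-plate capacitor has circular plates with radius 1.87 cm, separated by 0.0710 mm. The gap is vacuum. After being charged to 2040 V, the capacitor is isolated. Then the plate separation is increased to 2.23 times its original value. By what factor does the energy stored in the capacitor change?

Isolated ⇒ Q is held fixed.
C₂ = 0.448 C₁ and U = Q²/(2C), so U₂/U₁ = C₁/C₂ = 2.23.

U₂/U₁ ≈ 2.23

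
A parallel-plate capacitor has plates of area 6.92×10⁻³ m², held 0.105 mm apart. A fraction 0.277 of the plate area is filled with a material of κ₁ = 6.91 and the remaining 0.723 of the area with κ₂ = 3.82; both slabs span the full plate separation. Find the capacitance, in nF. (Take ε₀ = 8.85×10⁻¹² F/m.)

C ≈ 2.73 nF

Side-by-side slabs ⇒ two capacitors in parallel, each spanning the full gap.
C₁ = κ₁ε₀A₁/d = 6.91 × 8.85×10⁻¹² × 1.92×10⁻³ / 1.05×10⁻⁴ = 1.12×10⁻⁹ F.
C₂ = κ₂ε₀A₂/d = 3.82 × 8.85×10⁻¹² × 5.00×10⁻³ / 1.05×10⁻⁴ = 1.61×10⁻⁹ F.
C = C₁ + C₂ = 2.73×10⁻⁹ F.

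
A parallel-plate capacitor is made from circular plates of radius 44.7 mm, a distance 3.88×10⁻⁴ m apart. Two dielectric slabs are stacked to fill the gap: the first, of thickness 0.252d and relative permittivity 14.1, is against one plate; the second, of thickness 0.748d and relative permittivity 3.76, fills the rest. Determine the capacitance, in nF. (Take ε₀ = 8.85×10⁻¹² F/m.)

C ≈ 0.660 nF

A = π(44.7 mm)² = 6.28×10⁻³ m².
Stacked slabs ⇒ two capacitors in series, each with the full plate area.
C₁ = κ₁ε₀A/d₁ = 14.1 × 8.85×10⁻¹² × 6.28×10⁻³ / 9.78×10⁻⁵ = 8.01×10⁻⁹ F.
C₂ = κ₂ε₀A/d₂ = 3.76 × 8.85×10⁻¹² × 6.28×10⁻³ / 2.90×10⁻⁴ = 7.20×10⁻¹⁰ F.
C = (1/C₁ + 1/C₂)⁻¹ = 6.60×10⁻¹⁰ F.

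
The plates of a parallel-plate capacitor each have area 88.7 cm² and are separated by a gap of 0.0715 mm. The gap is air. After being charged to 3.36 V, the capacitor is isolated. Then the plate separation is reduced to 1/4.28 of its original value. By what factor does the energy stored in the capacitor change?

U₂/U₁ ≈ 0.234

Isolated ⇒ Q is held fixed.
C₂ = 4.28 C₁ and U = Q²/(2C), so U₂/U₁ = C₁/C₂ = 0.234.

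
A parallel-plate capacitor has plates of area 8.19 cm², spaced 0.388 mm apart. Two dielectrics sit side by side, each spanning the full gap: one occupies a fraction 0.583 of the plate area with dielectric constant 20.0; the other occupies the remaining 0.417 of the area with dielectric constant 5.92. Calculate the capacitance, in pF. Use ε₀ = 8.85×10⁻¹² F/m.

C ≈ 264 pF

A = 8.19 cm² = 8.19×10⁻⁴ m².
Side-by-side slabs ⇒ two capacitors in parallel, each spanning the full gap.
C₁ = κ₁ε₀A₁/d = 20.0 × 8.85×10⁻¹² × 4.77×10⁻⁴ / 3.88×10⁻⁴ = 2.18×10⁻¹⁰ F.
C₂ = κ₂ε₀A₂/d = 5.92 × 8.85×10⁻¹² × 3.42×10⁻⁴ / 3.88×10⁻⁴ = 4.61×10⁻¹¹ F.
C = C₁ + C₂ = 2.64×10⁻¹⁰ F.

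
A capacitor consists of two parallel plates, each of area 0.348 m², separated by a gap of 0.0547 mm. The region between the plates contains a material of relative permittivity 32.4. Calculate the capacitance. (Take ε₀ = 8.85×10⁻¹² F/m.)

C = κε₀A/d = 32.4 × 8.85×10⁻¹² × 0.348 / 5.47×10⁻⁵ = 1.82×10⁻⁶ F.

C ≈ 1.82 μF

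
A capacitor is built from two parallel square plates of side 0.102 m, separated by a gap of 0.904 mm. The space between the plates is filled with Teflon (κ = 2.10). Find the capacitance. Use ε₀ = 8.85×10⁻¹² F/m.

A = (0.102 m)² = 1.04×10⁻² m².
C = κε₀A/d = 2.10 × 8.85×10⁻¹² × 1.04×10⁻² / 9.04×10⁻⁴ = 2.14×10⁻¹⁰ F.

214 pF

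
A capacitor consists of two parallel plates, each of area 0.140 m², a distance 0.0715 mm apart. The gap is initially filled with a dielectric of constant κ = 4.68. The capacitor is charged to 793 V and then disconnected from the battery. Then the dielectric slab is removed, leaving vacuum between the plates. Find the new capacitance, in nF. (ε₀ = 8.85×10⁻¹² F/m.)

17.3 nF

Initially C₁ = κε₀A/d = 4.68 × 8.85×10⁻¹² × 0.140 / 7.15×10⁻⁵ = 8.11×10⁻⁸ F.
C = κε₀A/d scales with κ, so C₂/C₁ = 1/κ = 1/4.68 = 0.214.
C₂ = 0.214 × 8.11×10⁻⁸ = 1.73×10⁻⁸ F.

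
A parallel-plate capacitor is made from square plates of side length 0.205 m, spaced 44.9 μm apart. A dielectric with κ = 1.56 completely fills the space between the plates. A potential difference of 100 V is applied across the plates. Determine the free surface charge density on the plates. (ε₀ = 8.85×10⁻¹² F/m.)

A = (0.205 m)² = 4.20×10⁻² m².
C = κε₀A/d = 1.56 × 8.85×10⁻¹² × 4.20×10⁻² / 4.49×10⁻⁵ = 1.29×10⁻⁸ F.
σ = Q/A = CV/A = 1.29×10⁻⁸ × 100 / 4.20×10⁻² = 3.07×10⁻⁵ C/m².

σ ≈ 30.7 μC/m²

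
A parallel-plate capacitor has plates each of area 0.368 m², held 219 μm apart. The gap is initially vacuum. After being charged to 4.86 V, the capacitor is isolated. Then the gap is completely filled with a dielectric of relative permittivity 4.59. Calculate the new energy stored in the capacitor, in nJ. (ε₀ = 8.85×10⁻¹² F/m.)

38.3 nJ

Initially C₁ = ε₀A/d = 8.85×10⁻¹² × 0.368 / 2.19×10⁻⁴ = 1.49×10⁻⁸ F.
U₁ = 1.76×10⁻⁷ J.
Isolated ⇒ Q is held fixed. C₂ = 4.59 C₁ and U = Q²/(2C), so U₂/U₁ = C₁/C₂ = 0.218.
U₂ = 0.218 × 1.76×10⁻⁷ = 3.83×10⁻⁸ J.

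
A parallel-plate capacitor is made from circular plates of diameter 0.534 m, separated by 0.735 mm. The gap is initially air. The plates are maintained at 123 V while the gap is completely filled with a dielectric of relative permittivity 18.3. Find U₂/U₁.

Battery connected ⇒ V is held fixed.
C₂ = 18.3 C₁ and U = ½CV², so U₂/U₁ = C₂/C₁ = 18.3.

U₂/U₁ ≈ 18.3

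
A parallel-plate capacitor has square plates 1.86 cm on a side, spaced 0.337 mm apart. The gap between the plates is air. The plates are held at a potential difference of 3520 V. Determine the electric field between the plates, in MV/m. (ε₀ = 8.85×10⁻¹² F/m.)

E = V/d = 3520 / 3.37×10⁻⁴ = 1.04×10⁷ V/m.

E ≈ 10.4 MV/m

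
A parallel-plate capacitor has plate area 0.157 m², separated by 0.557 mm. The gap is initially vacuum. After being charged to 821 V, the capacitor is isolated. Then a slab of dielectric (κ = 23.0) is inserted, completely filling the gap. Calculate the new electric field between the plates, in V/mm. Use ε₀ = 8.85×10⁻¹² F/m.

64.1 V/mm

Initially C₁ = ε₀A/d = 8.85×10⁻¹² × 0.157 / 5.57×10⁻⁴ = 2.49×10⁻⁹ F.
E₁ = 1.47×10⁶ V/m.
Isolated ⇒ Q is held fixed. V₂ = Q/C₂ = V₁/23.0; E = V/d, so E₂/E₁ = (V₂/V₁)(d₁/d₂) = 0.0435.
E₂ = 0.0435 × 1.47×10⁶ = 6.41×10⁴ V/m.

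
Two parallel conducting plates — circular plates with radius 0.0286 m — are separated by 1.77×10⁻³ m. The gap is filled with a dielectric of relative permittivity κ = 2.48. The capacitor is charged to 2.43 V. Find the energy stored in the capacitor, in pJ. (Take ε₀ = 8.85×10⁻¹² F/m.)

U ≈ 94.1 pJ

A = π(0.0286 m)² = 2.57×10⁻³ m².
C = κε₀A/d = 2.48 × 8.85×10⁻¹² × 2.57×10⁻³ / 1.77×10⁻³ = 3.19×10⁻¹¹ F.
U = ½CV² = ½ × 3.19×10⁻¹¹ × (2.43)² = 9.41×10⁻¹¹ J.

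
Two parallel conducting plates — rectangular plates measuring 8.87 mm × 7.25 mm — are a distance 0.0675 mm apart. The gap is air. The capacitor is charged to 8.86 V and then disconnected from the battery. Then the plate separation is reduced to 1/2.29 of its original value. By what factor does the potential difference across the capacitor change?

Isolated ⇒ Q is held fixed.
C₂ = 2.29 C₁ and V = Q/C, so V₂/V₁ = C₁/C₂ = 0.437.

V₂/V₁ ≈ 0.437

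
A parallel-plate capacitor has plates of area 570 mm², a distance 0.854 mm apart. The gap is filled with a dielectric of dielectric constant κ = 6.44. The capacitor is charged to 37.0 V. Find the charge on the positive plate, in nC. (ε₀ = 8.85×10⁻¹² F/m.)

Q ≈ 1.41 nC

A = 570 mm² = 5.70×10⁻⁴ m².
C = κε₀A/d = 6.44 × 8.85×10⁻¹² × 5.70×10⁻⁴ / 8.54×10⁻⁴ = 3.80×10⁻¹¹ F.
Q = CV = 3.80×10⁻¹¹ × 37.0 = 1.41×10⁻⁹ C.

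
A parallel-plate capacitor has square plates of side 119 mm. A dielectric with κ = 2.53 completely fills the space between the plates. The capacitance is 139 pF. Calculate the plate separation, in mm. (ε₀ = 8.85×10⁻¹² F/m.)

2.28 mm

A = (119 mm)² = 1.42×10⁻² m².
d = κε₀A/C = 2.53 × 8.85×10⁻¹² × 1.42×10⁻² / 1.39×10⁻¹⁰ = 2.28×10⁻³ m.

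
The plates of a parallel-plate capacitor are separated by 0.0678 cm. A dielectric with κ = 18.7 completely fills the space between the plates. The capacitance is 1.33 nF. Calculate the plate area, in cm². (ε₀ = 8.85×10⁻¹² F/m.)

A ≈ 54.5 cm²

A = Cd/(κε₀) = 1.33×10⁻⁹ × 6.78×10⁻⁴ / (18.7 × 8.85×10⁻¹²) = 5.45×10⁻³ m².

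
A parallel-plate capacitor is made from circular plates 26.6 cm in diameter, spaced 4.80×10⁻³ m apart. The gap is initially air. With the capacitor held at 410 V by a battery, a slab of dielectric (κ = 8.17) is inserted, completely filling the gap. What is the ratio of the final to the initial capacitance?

8.17

C = κε₀A/d scales with κ, so C₂/C₁ = κ = 8.17.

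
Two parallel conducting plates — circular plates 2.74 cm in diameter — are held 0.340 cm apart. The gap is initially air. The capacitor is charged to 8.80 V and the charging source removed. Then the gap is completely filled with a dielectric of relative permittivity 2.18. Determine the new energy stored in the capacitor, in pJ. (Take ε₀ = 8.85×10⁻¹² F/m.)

U ≈ 27.3 pJ

A = π(2.74/2 cm)² = 5.90×10⁻⁴ m².
Initially C₁ = ε₀A/d = 8.85×10⁻¹² × 5.90×10⁻⁴ / 3.40×10⁻³ = 1.53×10⁻¹² F.
U₁ = 5.94×10⁻¹¹ J.
Isolated ⇒ Q is held fixed. C₂ = 2.18 C₁ and U = Q²/(2C), so U₂/U₁ = C₁/C₂ = 0.459.
U₂ = 0.459 × 5.94×10⁻¹¹ = 2.73×10⁻¹¹ J.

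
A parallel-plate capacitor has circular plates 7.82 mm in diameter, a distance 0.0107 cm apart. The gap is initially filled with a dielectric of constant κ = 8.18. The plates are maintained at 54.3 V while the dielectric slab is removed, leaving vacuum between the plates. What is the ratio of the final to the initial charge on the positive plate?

Battery connected ⇒ V is held fixed.
C₂ = 0.122 C₁ and Q = CV, so Q₂/Q₁ = C₂/C₁ = 0.122.

0.122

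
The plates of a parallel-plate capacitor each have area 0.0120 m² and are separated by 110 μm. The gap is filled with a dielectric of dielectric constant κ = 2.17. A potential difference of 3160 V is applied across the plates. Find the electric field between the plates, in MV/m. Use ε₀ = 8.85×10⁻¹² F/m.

28.7 MV/m

E = V/d = 3160 / 1.10×10⁻⁴ = 2.87×10⁷ V/m.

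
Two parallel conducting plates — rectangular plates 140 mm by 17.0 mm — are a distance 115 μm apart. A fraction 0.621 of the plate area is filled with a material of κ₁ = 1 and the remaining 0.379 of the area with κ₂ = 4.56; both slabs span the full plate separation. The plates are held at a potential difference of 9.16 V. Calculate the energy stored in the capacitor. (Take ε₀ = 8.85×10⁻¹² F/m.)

18.1 nJ

A = 140 × 17.0 mm² = 2.38×10⁻³ m².
Side-by-side slabs ⇒ two capacitors in parallel, each spanning the full gap.
C₁ = κ₁ε₀A₁/d = 1.00 × 8.85×10⁻¹² × 1.48×10⁻³ / 1.15×10⁻⁴ = 1.14×10⁻¹⁰ F.
C₂ = κ₂ε₀A₂/d = 4.56 × 8.85×10⁻¹² × 9.02×10⁻⁴ / 1.15×10⁻⁴ = 3.17×10⁻¹⁰ F.
C = C₁ + C₂ = 4.30×10⁻¹⁰ F.
U = ½CV² = ½ × 4.30×10⁻¹⁰ × (9.16)² = 1.81×10⁻⁸ J.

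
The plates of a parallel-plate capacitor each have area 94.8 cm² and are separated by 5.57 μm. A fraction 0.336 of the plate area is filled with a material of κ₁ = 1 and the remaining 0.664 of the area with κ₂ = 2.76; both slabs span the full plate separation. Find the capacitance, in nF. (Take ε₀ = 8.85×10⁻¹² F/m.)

C ≈ 32.7 nF

A = 94.8 cm² = 9.48×10⁻³ m².
Side-by-side slabs ⇒ two capacitors in parallel, each spanning the full gap.
C₁ = κ₁ε₀A₁/d = 1.00 × 8.85×10⁻¹² × 3.19×10⁻³ / 5.57×10⁻⁶ = 5.06×10⁻⁹ F.
C₂ = κ₂ε₀A₂/d = 2.76 × 8.85×10⁻¹² × 6.29×10⁻³ / 5.57×10⁻⁶ = 2.76×10⁻⁸ F.
C = C₁ + C₂ = 3.27×10⁻⁸ F.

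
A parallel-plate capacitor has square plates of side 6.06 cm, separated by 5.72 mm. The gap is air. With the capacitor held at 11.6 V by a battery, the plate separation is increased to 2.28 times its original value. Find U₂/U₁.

U₂/U₁ ≈ 0.439

Battery connected ⇒ V is held fixed.
C₂ = 0.439 C₁ and U = ½CV², so U₂/U₁ = C₂/C₁ = 0.439.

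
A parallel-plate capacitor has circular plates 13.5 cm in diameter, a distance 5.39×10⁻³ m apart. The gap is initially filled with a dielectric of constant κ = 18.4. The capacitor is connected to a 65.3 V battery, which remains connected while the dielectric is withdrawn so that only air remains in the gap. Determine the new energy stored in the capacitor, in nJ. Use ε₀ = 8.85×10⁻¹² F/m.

A = π(13.5/2 cm)² = 1.43×10⁻² m².
Initially C₁ = κε₀A/d = 18.4 × 8.85×10⁻¹² × 1.43×10⁻² / 5.39×10⁻³ = 4.32×10⁻¹⁰ F.
U₁ = 9.22×10⁻⁷ J.
Battery connected ⇒ V is held fixed. C₂ = 0.0543 C₁ and U = ½CV², so U₂/U₁ = C₂/C₁ = 0.0543.
U₂ = 0.0543 × 9.22×10⁻⁷ = 5.01×10⁻⁸ J.

U ≈ 50.1 nJ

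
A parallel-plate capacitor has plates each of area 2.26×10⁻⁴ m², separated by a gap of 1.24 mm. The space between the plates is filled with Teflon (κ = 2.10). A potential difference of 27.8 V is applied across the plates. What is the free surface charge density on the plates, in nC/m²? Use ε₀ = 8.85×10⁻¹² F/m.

σ ≈ 417 nC/m²

C = κε₀A/d = 2.10 × 8.85×10⁻¹² × 2.26×10⁻⁴ / 1.24×10⁻³ = 3.39×10⁻¹² F.
σ = Q/A = CV/A = 3.39×10⁻¹² × 27.8 / 2.26×10⁻⁴ = 4.17×10⁻⁷ C/m².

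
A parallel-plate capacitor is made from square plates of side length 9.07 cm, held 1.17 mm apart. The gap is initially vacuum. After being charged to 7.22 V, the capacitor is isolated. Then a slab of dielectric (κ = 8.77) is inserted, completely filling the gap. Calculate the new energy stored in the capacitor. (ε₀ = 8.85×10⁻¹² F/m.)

185 pJ

A = (9.07 cm)² = 8.23×10⁻³ m².
Initially C₁ = ε₀A/d = 8.85×10⁻¹² × 8.23×10⁻³ / 1.17×10⁻³ = 6.22×10⁻¹¹ F.
U₁ = 1.62×10⁻⁹ J.
Isolated ⇒ Q is held fixed. C₂ = 8.77 C₁ and U = Q²/(2C), so U₂/U₁ = C₁/C₂ = 0.114.
U₂ = 0.114 × 1.62×10⁻⁹ = 1.85×10⁻¹⁰ J.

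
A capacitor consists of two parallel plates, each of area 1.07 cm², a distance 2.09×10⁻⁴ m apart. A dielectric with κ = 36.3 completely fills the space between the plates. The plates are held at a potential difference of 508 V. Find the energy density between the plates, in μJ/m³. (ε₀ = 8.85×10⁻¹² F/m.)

u ≈ 9.49×10⁸ μJ/m³

E = V/d = 508 / 2.09×10⁻⁴ = 2.43×10⁶ V/m.
u = ½κε₀E² = ½ × 36.3 × 8.85×10⁻¹² × (2.43×10⁶)² = 9.49×10² J/m³.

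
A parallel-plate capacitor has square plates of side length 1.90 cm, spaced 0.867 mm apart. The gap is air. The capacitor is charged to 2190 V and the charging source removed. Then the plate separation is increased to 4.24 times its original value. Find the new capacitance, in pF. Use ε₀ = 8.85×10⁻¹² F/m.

A = (1.90 cm)² = 3.61×10⁻⁴ m².
Initially C₁ = ε₀A/d = 8.85×10⁻¹² × 3.61×10⁻⁴ / 8.67×10⁻⁴ = 3.68×10⁻¹² F.
C = ε₀A/d scales as 1/d, so C₂/C₁ = d₁/d₂ = 1/4.24 = 0.236.
C₂ = 0.236 × 3.68×10⁻¹² = 8.69×10⁻¹³ F.

0.869 pF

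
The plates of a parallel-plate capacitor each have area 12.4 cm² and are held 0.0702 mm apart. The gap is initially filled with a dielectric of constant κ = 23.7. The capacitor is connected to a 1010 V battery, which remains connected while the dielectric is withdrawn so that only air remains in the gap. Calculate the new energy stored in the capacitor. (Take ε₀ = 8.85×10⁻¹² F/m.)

A = 12.4 cm² = 1.24×10⁻³ m².
Initially C₁ = κε₀A/d = 23.7 × 8.85×10⁻¹² × 1.24×10⁻³ / 7.02×10⁻⁵ = 3.70×10⁻⁹ F.
U₁ = 1.89×10⁻³ J.
Battery connected ⇒ V is held fixed. C₂ = 0.0422 C₁ and U = ½CV², so U₂/U₁ = C₂/C₁ = 0.0422.
U₂ = 0.0422 × 1.89×10⁻³ = 7.97×10⁻⁵ J.

U ≈ 79.7 μJ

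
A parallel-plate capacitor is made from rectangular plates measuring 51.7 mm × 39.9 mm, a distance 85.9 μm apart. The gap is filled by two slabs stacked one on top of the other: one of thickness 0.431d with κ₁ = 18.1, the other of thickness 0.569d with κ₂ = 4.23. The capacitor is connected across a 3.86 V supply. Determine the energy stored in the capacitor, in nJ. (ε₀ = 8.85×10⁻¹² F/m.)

A = 51.7 × 39.9 mm² = 2.06×10⁻³ m².
Stacked slabs ⇒ two capacitors in series, each with the full plate area.
C₁ = κ₁ε₀A/d₁ = 18.1 × 8.85×10⁻¹² × 2.06×10⁻³ / 3.70×10⁻⁵ = 8.93×10⁻⁹ F.
C₂ = κ₂ε₀A/d₂ = 4.23 × 8.85×10⁻¹² × 2.06×10⁻³ / 4.89×10⁻⁵ = 1.58×10⁻⁹ F.
C = (1/C₁ + 1/C₂)⁻¹ = 1.34×10⁻⁹ F.
U = ½CV² = ½ × 1.34×10⁻⁹ × (3.86)² = 1.00×10⁻⁸ J.

10.0 nJ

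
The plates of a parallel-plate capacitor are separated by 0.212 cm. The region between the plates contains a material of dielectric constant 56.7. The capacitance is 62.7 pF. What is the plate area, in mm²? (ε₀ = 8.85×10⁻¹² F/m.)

A = Cd/(κε₀) = 6.27×10⁻¹¹ × 2.12×10⁻³ / (56.7 × 8.85×10⁻¹²) = 2.65×10⁻⁴ m².

A ≈ 265 mm²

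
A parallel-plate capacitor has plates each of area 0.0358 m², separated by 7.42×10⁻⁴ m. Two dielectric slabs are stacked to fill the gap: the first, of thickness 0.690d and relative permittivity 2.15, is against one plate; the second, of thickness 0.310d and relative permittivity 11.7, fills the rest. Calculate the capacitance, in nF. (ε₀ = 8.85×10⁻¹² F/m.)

C ≈ 1.23 nF

Stacked slabs ⇒ two capacitors in series, each with the full plate area.
C₁ = κ₁ε₀A/d₁ = 2.15 × 8.85×10⁻¹² × 3.58×10⁻² / 5.12×10⁻⁴ = 1.33×10⁻⁹ F.
C₂ = κ₂ε₀A/d₂ = 11.7 × 8.85×10⁻¹² × 3.58×10⁻² / 2.30×10⁻⁴ = 1.61×10⁻⁸ F.
C = (1/C₁ + 1/C₂)⁻¹ = 1.23×10⁻⁹ F.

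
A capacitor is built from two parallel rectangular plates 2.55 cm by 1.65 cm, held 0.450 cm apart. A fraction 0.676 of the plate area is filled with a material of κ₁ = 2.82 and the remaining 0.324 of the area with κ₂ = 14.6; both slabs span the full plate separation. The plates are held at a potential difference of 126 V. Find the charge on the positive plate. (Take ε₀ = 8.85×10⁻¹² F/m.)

A = 2.55 × 1.65 cm² = 4.21×10⁻⁴ m².
Side-by-side slabs ⇒ two capacitors in parallel, each spanning the full gap.
C₁ = κ₁ε₀A₁/d = 2.82 × 8.85×10⁻¹² × 2.84×10⁻⁴ / 4.50×10⁻³ = 1.58×10⁻¹² F.
C₂ = κ₂ε₀A₂/d = 14.6 × 8.85×10⁻¹² × 1.36×10⁻⁴ / 4.50×10⁻³ = 3.91×10⁻¹² F.
C = C₁ + C₂ = 5.49×10⁻¹² F.
Q = CV = 5.49×10⁻¹² × 126 = 6.92×10⁻¹⁰ C.

Q ≈ 0.692 nC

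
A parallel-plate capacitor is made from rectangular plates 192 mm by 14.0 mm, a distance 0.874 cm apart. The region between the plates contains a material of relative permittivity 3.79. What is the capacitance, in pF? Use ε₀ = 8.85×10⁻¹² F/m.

10.3 pF

A = 192 × 14.0 mm² = 2.69×10⁻³ m².
C = κε₀A/d = 3.79 × 8.85×10⁻¹² × 2.69×10⁻³ / 8.74×10⁻³ = 1.03×10⁻¹¹ F.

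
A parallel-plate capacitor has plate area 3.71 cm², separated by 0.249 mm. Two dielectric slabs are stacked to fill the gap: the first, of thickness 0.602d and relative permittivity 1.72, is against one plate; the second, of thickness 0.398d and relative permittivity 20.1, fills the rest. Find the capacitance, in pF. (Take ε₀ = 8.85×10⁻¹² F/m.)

C ≈ 35.7 pF

A = 3.71 cm² = 3.71×10⁻⁴ m².
Stacked slabs ⇒ two capacitors in series, each with the full plate area.
C₁ = κ₁ε₀A/d₁ = 1.72 × 8.85×10⁻¹² × 3.71×10⁻⁴ / 1.50×10⁻⁴ = 3.77×10⁻¹¹ F.
C₂ = κ₂ε₀A/d₂ = 20.1 × 8.85×10⁻¹² × 3.71×10⁻⁴ / 9.91×10⁻⁵ = 6.66×10⁻¹⁰ F.
C = (1/C₁ + 1/C₂)⁻¹ = 3.57×10⁻¹¹ F.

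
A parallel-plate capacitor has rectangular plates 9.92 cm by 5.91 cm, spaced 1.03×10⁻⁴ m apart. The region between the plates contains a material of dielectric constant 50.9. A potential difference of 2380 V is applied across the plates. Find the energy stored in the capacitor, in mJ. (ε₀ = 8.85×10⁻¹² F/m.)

A = 9.92 × 5.91 cm² = 5.86×10⁻³ m².
C = κε₀A/d = 50.9 × 8.85×10⁻¹² × 5.86×10⁻³ / 1.03×10⁻⁴ = 2.56×10⁻⁸ F.
U = ½CV² = ½ × 2.56×10⁻⁸ × (2380)² = 7.26×10⁻² J.

U ≈ 72.6 mJ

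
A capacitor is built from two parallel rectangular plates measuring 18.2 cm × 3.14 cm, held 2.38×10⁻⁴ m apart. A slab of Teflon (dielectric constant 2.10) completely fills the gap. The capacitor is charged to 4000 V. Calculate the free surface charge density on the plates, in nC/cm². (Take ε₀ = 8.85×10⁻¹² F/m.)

31.2 nC/cm²

A = 18.2 × 3.14 cm² = 5.71×10⁻³ m².
C = κε₀A/d = 2.10 × 8.85×10⁻¹² × 5.71×10⁻³ / 2.38×10⁻⁴ = 4.46×10⁻¹⁰ F.
σ = Q/A = CV/A = 4.46×10⁻¹⁰ × 4000 / 5.71×10⁻³ = 3.12×10⁻⁴ C/m².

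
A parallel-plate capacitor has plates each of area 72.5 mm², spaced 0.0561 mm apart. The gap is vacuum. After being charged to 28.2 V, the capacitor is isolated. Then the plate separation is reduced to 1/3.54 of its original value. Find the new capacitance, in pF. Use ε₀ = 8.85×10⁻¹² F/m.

40.5 pF

A = 72.5 mm² = 7.25×10⁻⁵ m².
Initially C₁ = ε₀A/d = 8.85×10⁻¹² × 7.25×10⁻⁵ / 5.61×10⁻⁵ = 1.14×10⁻¹¹ F.
C = ε₀A/d scales as 1/d, so C₂/C₁ = d₁/d₂ = 3.54.
C₂ = 3.54 × 1.14×10⁻¹¹ = 4.05×10⁻¹¹ F.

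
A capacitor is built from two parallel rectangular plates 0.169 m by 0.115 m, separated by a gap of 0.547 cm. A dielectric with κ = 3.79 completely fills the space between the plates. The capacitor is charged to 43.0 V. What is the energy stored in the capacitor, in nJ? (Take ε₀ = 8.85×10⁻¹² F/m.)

110 nJ

A = 0.169 × 0.115 m² = 1.94×10⁻² m².
C = κε₀A/d = 3.79 × 8.85×10⁻¹² × 1.94×10⁻² / 5.47×10⁻³ = 1.19×10⁻¹⁰ F.
U = ½CV² = ½ × 1.19×10⁻¹⁰ × (43.0)² = 1.10×10⁻⁷ J.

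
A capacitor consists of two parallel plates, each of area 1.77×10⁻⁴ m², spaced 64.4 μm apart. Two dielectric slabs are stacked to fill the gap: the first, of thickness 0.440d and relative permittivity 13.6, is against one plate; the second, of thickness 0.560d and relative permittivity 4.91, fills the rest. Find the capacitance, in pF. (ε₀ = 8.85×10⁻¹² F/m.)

Stacked slabs ⇒ two capacitors in series, each with the full plate area.
C₁ = κ₁ε₀A/d₁ = 13.6 × 8.85×10⁻¹² × 1.77×10⁻⁴ / 2.83×10⁻⁵ = 7.52×10⁻¹⁰ F.
C₂ = κ₂ε₀A/d₂ = 4.91 × 8.85×10⁻¹² × 1.77×10⁻⁴ / 3.61×10⁻⁵ = 2.13×10⁻¹⁰ F.
C = (1/C₁ + 1/C₂)⁻¹ = 1.66×10⁻¹⁰ F.

166 pF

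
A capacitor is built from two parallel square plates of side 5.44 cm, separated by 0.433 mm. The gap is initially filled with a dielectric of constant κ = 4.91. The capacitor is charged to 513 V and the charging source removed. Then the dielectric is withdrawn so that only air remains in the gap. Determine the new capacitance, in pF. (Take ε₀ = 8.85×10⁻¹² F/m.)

A = (5.44 cm)² = 2.96×10⁻³ m².
Initially C₁ = κε₀A/d = 4.91 × 8.85×10⁻¹² × 2.96×10⁻³ / 4.33×10⁻⁴ = 2.97×10⁻¹⁰ F.
C = κε₀A/d scales with κ, so C₂/C₁ = 1/κ = 1/4.91 = 0.204.
C₂ = 0.204 × 2.97×10⁻¹⁰ = 6.05×10⁻¹¹ F.

60.5 pF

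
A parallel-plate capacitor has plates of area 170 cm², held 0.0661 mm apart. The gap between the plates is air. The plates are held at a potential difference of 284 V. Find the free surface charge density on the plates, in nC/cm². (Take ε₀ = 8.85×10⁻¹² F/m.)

A = 170 cm² = 1.70×10⁻² m².
C = ε₀A/d = 8.85×10⁻¹² × 1.70×10⁻² / 6.61×10⁻⁵ = 2.28×10⁻⁹ F.
σ = Q/A = CV/A = 2.28×10⁻⁹ × 284 / 1.70×10⁻² = 3.80×10⁻⁵ C/m².

σ ≈ 3.80 nC/cm²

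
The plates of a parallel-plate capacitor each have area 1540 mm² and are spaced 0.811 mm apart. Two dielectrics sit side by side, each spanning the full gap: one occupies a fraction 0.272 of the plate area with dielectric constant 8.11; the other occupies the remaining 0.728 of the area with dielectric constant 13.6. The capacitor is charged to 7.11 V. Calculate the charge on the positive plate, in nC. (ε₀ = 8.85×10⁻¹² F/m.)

Q ≈ 1.45 nC

A = 1540 mm² = 1.54×10⁻³ m².
Side-by-side slabs ⇒ two capacitors in parallel, each spanning the full gap.
C₁ = κ₁ε₀A₁/d = 8.11 × 8.85×10⁻¹² × 4.19×10⁻⁴ / 8.11×10⁻⁴ = 3.71×10⁻¹¹ F.
C₂ = κ₂ε₀A₂/d = 13.6 × 8.85×10⁻¹² × 1.12×10⁻³ / 8.11×10⁻⁴ = 1.66×10⁻¹⁰ F.
C = C₁ + C₂ = 2.03×10⁻¹⁰ F.
Q = CV = 2.03×10⁻¹⁰ × 7.11 = 1.45×10⁻⁹ C.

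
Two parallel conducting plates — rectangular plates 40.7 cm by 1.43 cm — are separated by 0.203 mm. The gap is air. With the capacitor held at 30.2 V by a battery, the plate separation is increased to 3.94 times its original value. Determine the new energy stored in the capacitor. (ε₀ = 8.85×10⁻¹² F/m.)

U ≈ 29.4 nJ

A = 40.7 × 1.43 cm² = 5.82×10⁻³ m².
Initially C₁ = ε₀A/d = 8.85×10⁻¹² × 5.82×10⁻³ / 2.03×10⁻⁴ = 2.54×10⁻¹⁰ F.
U₁ = 1.16×10⁻⁷ J.
Battery connected ⇒ V is held fixed. C₂ = 0.254 C₁ and U = ½CV², so U₂/U₁ = C₂/C₁ = 0.254.
U₂ = 0.254 × 1.16×10⁻⁷ = 2.94×10⁻⁸ J.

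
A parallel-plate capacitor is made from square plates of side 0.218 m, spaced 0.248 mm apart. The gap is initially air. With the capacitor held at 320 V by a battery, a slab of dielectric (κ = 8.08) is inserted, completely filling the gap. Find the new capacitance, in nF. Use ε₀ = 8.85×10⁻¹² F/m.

C ≈ 13.7 nF

A = (0.218 m)² = 4.75×10⁻² m².
Initially C₁ = ε₀A/d = 8.85×10⁻¹² × 4.75×10⁻² / 2.48×10⁻⁴ = 1.70×10⁻⁹ F.
C = κε₀A/d scales with κ, so C₂/C₁ = κ = 8.08.
C₂ = 8.08 × 1.70×10⁻⁹ = 1.37×10⁻⁸ F.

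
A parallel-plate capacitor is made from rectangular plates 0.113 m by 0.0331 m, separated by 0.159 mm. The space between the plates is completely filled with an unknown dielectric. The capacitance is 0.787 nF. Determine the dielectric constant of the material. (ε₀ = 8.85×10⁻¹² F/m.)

A = 0.113 × 0.0331 m² = 3.74×10⁻³ m².
κ = Cd/(ε₀A) = 7.87×10⁻¹⁰ × 1.59×10⁻⁴ / (8.85×10⁻¹² × 3.74×10⁻³) = 3.78.

κ ≈ 3.78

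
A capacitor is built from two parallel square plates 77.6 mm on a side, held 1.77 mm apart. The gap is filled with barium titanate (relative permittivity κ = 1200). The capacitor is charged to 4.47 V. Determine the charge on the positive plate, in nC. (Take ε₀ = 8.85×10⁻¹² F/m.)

A = (77.6 mm)² = 6.02×10⁻³ m².
C = κε₀A/d = 1200 × 8.85×10⁻¹² × 6.02×10⁻³ / 1.77×10⁻³ = 3.61×10⁻⁸ F.
Q = CV = 3.61×10⁻⁸ × 4.47 = 1.62×10⁻⁷ C.

Q ≈ 162 nC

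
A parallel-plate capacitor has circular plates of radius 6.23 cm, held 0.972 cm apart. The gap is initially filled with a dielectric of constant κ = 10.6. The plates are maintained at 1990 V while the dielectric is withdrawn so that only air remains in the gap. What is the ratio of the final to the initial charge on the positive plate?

Battery connected ⇒ V is held fixed.
C₂ = 0.0943 C₁ and Q = CV, so Q₂/Q₁ = C₂/C₁ = 0.0943.

Q₂/Q₁ ≈ 0.0943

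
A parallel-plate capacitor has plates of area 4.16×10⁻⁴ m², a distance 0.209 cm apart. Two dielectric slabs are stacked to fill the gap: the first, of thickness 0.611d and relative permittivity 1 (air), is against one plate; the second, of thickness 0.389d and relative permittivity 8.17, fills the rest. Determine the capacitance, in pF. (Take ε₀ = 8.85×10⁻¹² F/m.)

Stacked slabs ⇒ two capacitors in series, each with the full plate area.
C₁ = κ₁ε₀A/d₁ = 1.00 × 8.85×10⁻¹² × 4.16×10⁻⁴ / 1.28×10⁻³ = 2.88×10⁻¹² F.
C₂ = κ₂ε₀A/d₂ = 8.17 × 8.85×10⁻¹² × 4.16×10⁻⁴ / 8.13×10⁻⁴ = 3.70×10⁻¹¹ F.
C = (1/C₁ + 1/C₂)⁻¹ = 2.67×10⁻¹² F.

C ≈ 2.67 pF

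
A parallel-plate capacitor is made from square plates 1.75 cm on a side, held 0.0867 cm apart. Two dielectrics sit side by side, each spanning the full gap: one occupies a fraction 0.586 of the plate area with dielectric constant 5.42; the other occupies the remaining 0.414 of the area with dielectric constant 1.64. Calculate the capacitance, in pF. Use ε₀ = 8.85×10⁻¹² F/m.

A = (1.75 cm)² = 3.06×10⁻⁴ m².
Side-by-side slabs ⇒ two capacitors in parallel, each spanning the full gap.
C₁ = κ₁ε₀A₁/d = 5.42 × 8.85×10⁻¹² × 1.79×10⁻⁴ / 8.67×10⁻⁴ = 9.93×10⁻¹² F.
C₂ = κ₂ε₀A₂/d = 1.64 × 8.85×10⁻¹² × 1.27×10⁻⁴ / 8.67×10⁻⁴ = 2.12×10⁻¹² F.
C = C₁ + C₂ = 1.21×10⁻¹¹ F.

C ≈ 12.1 pF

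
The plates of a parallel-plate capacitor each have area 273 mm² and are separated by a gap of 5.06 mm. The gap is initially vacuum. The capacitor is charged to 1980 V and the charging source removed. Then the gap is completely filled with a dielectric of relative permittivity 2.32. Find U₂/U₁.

Isolated ⇒ Q is held fixed.
C₂ = 2.32 C₁ and U = Q²/(2C), so U₂/U₁ = C₁/C₂ = 0.431.

0.431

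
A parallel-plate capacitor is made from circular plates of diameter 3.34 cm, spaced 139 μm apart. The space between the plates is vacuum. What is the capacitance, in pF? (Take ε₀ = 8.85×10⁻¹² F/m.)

55.8 pF

A = π(3.34/2 cm)² = 8.76×10⁻⁴ m².
C = ε₀A/d = 8.85×10⁻¹² × 8.76×10⁻⁴ / 1.39×10⁻⁴ = 5.58×10⁻¹¹ F.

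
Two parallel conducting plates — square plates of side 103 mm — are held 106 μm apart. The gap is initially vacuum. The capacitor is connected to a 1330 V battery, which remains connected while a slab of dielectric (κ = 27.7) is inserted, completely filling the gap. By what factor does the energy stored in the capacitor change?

U₂/U₁ ≈ 27.7

Battery connected ⇒ V is held fixed.
C₂ = 27.7 C₁ and U = ½CV², so U₂/U₁ = C₂/C₁ = 27.7.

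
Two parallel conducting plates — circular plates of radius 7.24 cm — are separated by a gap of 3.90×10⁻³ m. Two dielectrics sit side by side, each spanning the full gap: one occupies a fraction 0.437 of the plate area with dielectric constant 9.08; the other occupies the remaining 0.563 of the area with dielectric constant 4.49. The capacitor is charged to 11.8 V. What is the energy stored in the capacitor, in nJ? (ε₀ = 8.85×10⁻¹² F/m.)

A = π(7.24 cm)² = 1.65×10⁻² m².
Side-by-side slabs ⇒ two capacitors in parallel, each spanning the full gap.
C₁ = κ₁ε₀A₁/d = 9.08 × 8.85×10⁻¹² × 7.20×10⁻³ / 3.90×10⁻³ = 1.48×10⁻¹⁰ F.
C₂ = κ₂ε₀A₂/d = 4.49 × 8.85×10⁻¹² × 9.27×10⁻³ / 3.90×10⁻³ = 9.45×10⁻¹¹ F.
C = C₁ + C₂ = 2.43×10⁻¹⁰ F.
U = ½CV² = ½ × 2.43×10⁻¹⁰ × (11.8)² = 1.69×10⁻⁸ J.

U ≈ 16.9 nJ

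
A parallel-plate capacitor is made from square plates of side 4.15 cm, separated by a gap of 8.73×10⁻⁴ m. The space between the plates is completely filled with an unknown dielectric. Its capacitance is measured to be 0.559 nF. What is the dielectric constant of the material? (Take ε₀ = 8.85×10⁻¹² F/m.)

A = (4.15 cm)² = 1.72×10⁻³ m².
κ = Cd/(ε₀A) = 5.59×10⁻¹⁰ × 8.73×10⁻⁴ / (8.85×10⁻¹² × 1.72×10⁻³) = 32.0.

32.0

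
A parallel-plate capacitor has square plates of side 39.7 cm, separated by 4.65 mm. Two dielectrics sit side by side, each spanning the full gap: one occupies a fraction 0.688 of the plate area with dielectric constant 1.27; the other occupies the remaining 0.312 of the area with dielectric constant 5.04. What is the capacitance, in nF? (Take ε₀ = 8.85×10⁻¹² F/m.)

A = (39.7 cm)² = 0.158 m².
Side-by-side slabs ⇒ two capacitors in parallel, each spanning the full gap.
C₁ = κ₁ε₀A₁/d = 1.27 × 8.85×10⁻¹² × 0.108 / 4.65×10⁻³ = 2.62×10⁻¹⁰ F.
C₂ = κ₂ε₀A₂/d = 5.04 × 8.85×10⁻¹² × 4.92×10⁻² / 4.65×10⁻³ = 4.72×10⁻¹⁰ F.
C = C₁ + C₂ = 7.34×10⁻¹⁰ F.

C ≈ 0.734 nF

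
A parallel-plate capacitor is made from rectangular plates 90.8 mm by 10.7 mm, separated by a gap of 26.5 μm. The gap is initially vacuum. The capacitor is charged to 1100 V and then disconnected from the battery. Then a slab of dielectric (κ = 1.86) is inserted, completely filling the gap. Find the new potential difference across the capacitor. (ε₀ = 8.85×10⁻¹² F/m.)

A = 90.8 × 10.7 mm² = 9.72×10⁻⁴ m².
Initially C₁ = ε₀A/d = 8.85×10⁻¹² × 9.72×10⁻⁴ / 2.65×10⁻⁵ = 3.24×10⁻¹⁰ F.
V₁ = 1.10×10³ V.
Isolated ⇒ Q is held fixed. C₂ = 1.86 C₁ and V = Q/C, so V₂/V₁ = C₁/C₂ = 0.538.
V₂ = 0.538 × 1.10×10³ = 5.91×10² V.

V ≈ 0.591 kV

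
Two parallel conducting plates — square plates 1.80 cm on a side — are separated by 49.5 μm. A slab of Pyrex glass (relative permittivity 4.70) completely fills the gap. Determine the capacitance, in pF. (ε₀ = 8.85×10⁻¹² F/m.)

A = (1.80 cm)² = 3.24×10⁻⁴ m².
C = κε₀A/d = 4.70 × 8.85×10⁻¹² × 3.24×10⁻⁴ / 4.95×10⁻⁵ = 2.72×10⁻¹⁰ F.

C ≈ 272 pF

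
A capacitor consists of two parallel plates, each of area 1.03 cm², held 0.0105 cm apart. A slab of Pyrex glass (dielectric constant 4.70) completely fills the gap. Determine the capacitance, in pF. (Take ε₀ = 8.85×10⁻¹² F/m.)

40.8 pF

A = 1.03 cm² = 1.03×10⁻⁴ m².
C = κε₀A/d = 4.70 × 8.85×10⁻¹² × 1.03×10⁻⁴ / 1.05×10⁻⁴ = 4.08×10⁻¹¹ F.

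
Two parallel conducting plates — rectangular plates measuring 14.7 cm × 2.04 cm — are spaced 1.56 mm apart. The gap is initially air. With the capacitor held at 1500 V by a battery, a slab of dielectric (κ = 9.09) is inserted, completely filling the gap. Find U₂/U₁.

U₂/U₁ ≈ 9.09

Battery connected ⇒ V is held fixed.
C₂ = 9.09 C₁ and U = ½CV², so U₂/U₁ = C₂/C₁ = 9.09.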